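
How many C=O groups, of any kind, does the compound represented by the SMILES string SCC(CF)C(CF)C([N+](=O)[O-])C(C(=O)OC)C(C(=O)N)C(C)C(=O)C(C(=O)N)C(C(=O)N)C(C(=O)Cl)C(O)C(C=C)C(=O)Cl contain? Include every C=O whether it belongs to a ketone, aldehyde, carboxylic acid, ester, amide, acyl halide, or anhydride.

CH(COOCH3): ester, 1 C=O (running total 1).
CH(CONH2): amide, 1 C=O (running total 2).
CO: ketone, 1 C=O (running total 3).
CH(CONH2): amide, 1 C=O (running total 4).
CH(CONH2): amide, 1 C=O (running total 5).
CH(COCl): acyl halide, 1 C=O (running total 6).
COCl: acyl halide, 1 C=O (running total 7).

7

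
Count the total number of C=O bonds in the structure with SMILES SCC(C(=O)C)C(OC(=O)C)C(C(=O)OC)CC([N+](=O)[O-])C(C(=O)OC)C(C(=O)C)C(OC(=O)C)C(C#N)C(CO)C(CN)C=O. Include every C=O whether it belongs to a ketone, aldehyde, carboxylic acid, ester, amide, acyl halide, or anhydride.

CH(COCH3): ketone, 1 C=O (running total 1).
CH(OCOCH3): ester, 1 C=O (running total 2).
CH(COOCH3): ester, 1 C=O (running total 3).
CH(COOCH3): ester, 1 C=O (running total 4).
CH(COCH3): ketone, 1 C=O (running total 5).
CH(OCOCH3): ester, 1 C=O (running total 6).
CHO: aldehyde, 1 C=O (running total 7).

7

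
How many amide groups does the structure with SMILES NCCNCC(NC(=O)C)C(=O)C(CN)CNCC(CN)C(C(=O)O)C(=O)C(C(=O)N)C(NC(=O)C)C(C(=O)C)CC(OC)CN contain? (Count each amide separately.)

–NH2 on an sp³ carbon with no adjacent C=O → amine.
C–N–C with sp³ carbons and no adjacent C=O → amine (secondary).
pendant –NHC(=O)CH3: N bonded to a carbonyl → amide (not amine).
–C(=O)– with carbon on both sides → ketone.
pendant –CH2NH2: N on sp³ C, no adjacent C=O → amine.
C–N–C with sp³ carbons and no adjacent C=O → amine (secondary).
pendant –CH2NH2: N on sp³ C, no adjacent C=O → amine.
pendant –COOH: carbonyl C bonded to C and –OH → carboxylic acid.
–C(=O)– with carbon on both sides → ketone.
pendant –CONH2: carbonyl C bonded to C and N → amide.
pendant –NHC(=O)CH3: N bonded to a carbonyl → amide (not amine).
pendant –COCH3: carbonyl C bonded to two carbons → ketone.
pendant –OCH3: C–O–C with sp³ C, no adjacent C=O → ether.
–NH2 on an sp³ carbon with no adjacent C=O → amine.
Amide appears at: CH(NHCOCH3), CH(CONH2), CH(NHCOCH3) → 3.

3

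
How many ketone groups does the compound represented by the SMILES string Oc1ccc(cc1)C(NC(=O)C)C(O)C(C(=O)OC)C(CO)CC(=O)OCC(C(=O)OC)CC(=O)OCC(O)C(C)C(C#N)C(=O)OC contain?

–OH attached directly to an aromatic ring → phenol (not alcohol); the ring itself is an arene.
pendant –NHC(=O)CH3: N bonded to a carbonyl → amide (not amine).
–OH on an sp³ carbon → alcohol (secondary).
pendant –COOCH3: carbonyl C bonded to C and –OCH3 → ester.
pendant –CH2OH on an sp³ backbone C → alcohol.
–C(=O)–O–C with C on the carbonyl side → ester.
pendant –COOCH3: carbonyl C bonded to C and –OCH3 → ester.
–C(=O)–O–C with C on the carbonyl side → ester.
–OH on an sp³ carbon → alcohol (secondary).
pendant –C≡N: nitrile.
–C(=O)OCH3: carbonyl C bonded to C and to –OCH3 → ester (not ketone + ether).
No segment is a ketone: CH(NHCOCH3) is amide, not ketone; CH(COOCH3) is ester, not ketone; CH2COOCH2 is ester, not ketone. → 0.

0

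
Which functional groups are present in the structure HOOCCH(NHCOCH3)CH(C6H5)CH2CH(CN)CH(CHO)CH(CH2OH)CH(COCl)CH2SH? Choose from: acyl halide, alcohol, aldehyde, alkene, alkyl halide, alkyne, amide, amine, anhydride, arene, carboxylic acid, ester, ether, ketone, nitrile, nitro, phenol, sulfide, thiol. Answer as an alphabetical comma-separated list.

Reading the structure from left to right:
  HOOC: –COOH: carbonyl C bonded to –OH and C → carboxylic acid (the –OH is not a separate alcohol).
  CH(NHCOCH3): pendant –NHC(=O)CH3: N bonded to a carbonyl → amide (not amine).
  CH(C6H5): pendant –C6H5: benzene ring → arene.
  CH(CN): pendant –C≡N: nitrile.
  CH(CHO): pendant –CHO: carbonyl C bonded to C and H → aldehyde.
  CH(CH2OH): pendant –CH2OH on an sp³ backbone C → alcohol.
  CH(COCl): pendant –C(=O)X: carbonyl C bonded to C and halogen → acyl halide.
  CH2SH: –SH on an sp³ carbon → thiol.

acyl halide, alcohol, aldehyde, amide, arene, carboxylic acid, nitrile, thiol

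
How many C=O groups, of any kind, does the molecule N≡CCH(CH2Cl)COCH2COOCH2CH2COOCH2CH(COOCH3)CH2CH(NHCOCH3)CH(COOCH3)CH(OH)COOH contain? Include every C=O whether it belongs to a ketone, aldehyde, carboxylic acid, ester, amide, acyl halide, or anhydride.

CO: ketone, 1 C=O (running total 1).
CH2COOCH2: ester, 1 C=O (running total 2).
CH2COOCH2: ester, 1 C=O (running total 3).
CH(COOCH3): ester, 1 C=O (running total 4).
CH(NHCOCH3): amide, 1 C=O (running total 5).
CH(COOCH3): ester, 1 C=O (running total 6).
COOH: carboxylic acid, 1 C=O (running total 7).

7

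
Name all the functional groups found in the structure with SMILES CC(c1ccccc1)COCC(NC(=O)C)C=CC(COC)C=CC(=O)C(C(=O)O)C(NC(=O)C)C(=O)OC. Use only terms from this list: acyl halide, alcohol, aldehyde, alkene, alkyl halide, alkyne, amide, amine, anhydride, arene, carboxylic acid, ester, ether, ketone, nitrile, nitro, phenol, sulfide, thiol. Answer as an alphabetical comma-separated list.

Working along the chain:
  CH(C6H5): pendant –C6H5: benzene ring → arene.
  CH2OCH2: C–O–C with sp³ carbons on both sides and no adjacent C=O → ether.
  CH(NHCOCH3): pendant –NHC(=O)CH3: N bonded to a carbonyl → amide (not amine).
  CH=CH: C=C double bond → alkene.
  CH(CH2OCH3): pendant –CH2OCH3: C–O–C linkage → ether.
  CH=CH: C=C double bond → alkene.
  CO: –C(=O)– with carbon on both sides → ketone.
  CH(COOH): pendant –COOH: carbonyl C bonded to C and –OH → carboxylic acid.
  CH(NHCOCH3): pendant –NHC(=O)CH3: N bonded to a carbonyl → amide (not amine).
  COOCH3: –C(=O)OCH3: carbonyl C bonded to C and to –OCH3 → ester (not ketone + ether).

alkene, amide, arene, carboxylic acid, ester, ether, ketone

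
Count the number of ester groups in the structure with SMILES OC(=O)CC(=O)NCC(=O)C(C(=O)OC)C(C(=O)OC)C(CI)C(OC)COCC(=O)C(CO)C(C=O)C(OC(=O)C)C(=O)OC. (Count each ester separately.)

4

–COOH: carbonyl C bonded to –OH and C → carboxylic acid (the –OH is not a separate alcohol).
–C(=O)–N– linkage → amide (the N is not an amine).
–C(=O)– with carbon on both sides → ketone.
pendant –COOCH3: carbonyl C bonded to C and –OCH3 → ester.
pendant –COOCH3: carbonyl C bonded to C and –OCH3 → ester.
pendant –CH2X: halogen on sp³ carbon → alkyl halide.
pendant –OCH3: C–O–C with sp³ C, no adjacent C=O → ether.
C–O–C with sp³ carbons on both sides and no adjacent C=O → ether.
–C(=O)– with carbon on both sides → ketone.
pendant –CH2OH on an sp³ backbone C → alcohol.
pendant –CHO: carbonyl C bonded to C and H → aldehyde.
pendant –OC(=O)CH3: an acyloxy group → ester.
–C(=O)OCH3: carbonyl C bonded to C and to –OCH3 → ester (not ketone + ether).
Ester appears at: CH(COOCH3), CH(COOCH3), CH(OCOCH3), COOCH3 → 4.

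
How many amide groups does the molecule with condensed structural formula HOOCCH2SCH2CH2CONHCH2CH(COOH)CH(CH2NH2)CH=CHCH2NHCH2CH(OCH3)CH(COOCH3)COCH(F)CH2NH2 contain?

–COOH: carbonyl C bonded to –OH and C → carboxylic acid (the –OH is not a separate alcohol).
C–S–C linkage → sulfide (thioether).
–C(=O)–N– linkage → amide (the N is not an amine).
pendant –COOH: carbonyl C bonded to C and –OH → carboxylic acid.
pendant –CH2NH2: N on sp³ C, no adjacent C=O → amine.
C=C double bond → alkene.
C–N–C with sp³ carbons and no adjacent C=O → amine (secondary).
pendant –OCH3: C–O–C with sp³ C, no adjacent C=O → ether.
pendant –COOCH3: carbonyl C bonded to C and –OCH3 → ester.
–C(=O)– with carbon on both sides → ketone.
halogen on an sp³ carbon → alkyl halide.
–NH2 on an sp³ carbon with no adjacent C=O → amine.
Amide appears at: CH2CONHCH2 → 1.

1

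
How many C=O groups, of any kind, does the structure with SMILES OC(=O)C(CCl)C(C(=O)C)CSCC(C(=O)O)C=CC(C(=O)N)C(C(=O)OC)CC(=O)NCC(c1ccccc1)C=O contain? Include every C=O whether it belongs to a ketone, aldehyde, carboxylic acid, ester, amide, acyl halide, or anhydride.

HOOC: carboxylic acid, 1 C=O (running total 1).
CH(COCH3): ketone, 1 C=O (running total 2).
CH(COOH): carboxylic acid, 1 C=O (running total 3).
CH(CONH2): amide, 1 C=O (running total 4).
CH(COOCH3): ester, 1 C=O (running total 5).
CH2CONHCH2: amide, 1 C=O (running total 6).
CHO: aldehyde, 1 C=O (running total 7).

7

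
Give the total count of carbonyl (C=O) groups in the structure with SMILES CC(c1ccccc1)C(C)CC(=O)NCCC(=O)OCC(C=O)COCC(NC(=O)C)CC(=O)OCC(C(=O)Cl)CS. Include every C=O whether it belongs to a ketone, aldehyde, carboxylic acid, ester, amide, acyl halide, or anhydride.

CH2CONHCH2: amide, 1 C=O (running total 1).
CH2COOCH2: ester, 1 C=O (running total 2).
CH(CHO): aldehyde, 1 C=O (running total 3).
CH(NHCOCH3): amide, 1 C=O (running total 4).
CH2COOCH2: ester, 1 C=O (running total 5).
CH(COCl): acyl halide, 1 C=O (running total 6).

6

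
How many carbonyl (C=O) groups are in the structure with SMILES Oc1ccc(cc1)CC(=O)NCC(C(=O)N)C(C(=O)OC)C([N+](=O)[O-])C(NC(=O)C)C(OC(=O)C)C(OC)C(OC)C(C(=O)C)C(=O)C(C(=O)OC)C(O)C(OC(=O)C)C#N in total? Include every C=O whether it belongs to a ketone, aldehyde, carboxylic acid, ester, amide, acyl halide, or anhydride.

CH2CONHCH2: amide, 1 C=O (running total 1).
CH(CONH2): amide, 1 C=O (running total 2).
CH(COOCH3): ester, 1 C=O (running total 3).
CH(NHCOCH3): amide, 1 C=O (running total 4).
CH(OCOCH3): ester, 1 C=O (running total 5).
CH(COCH3): ketone, 1 C=O (running total 6).
CO: ketone, 1 C=O (running total 7).
CH(COOCH3): ester, 1 C=O (running total 8).
CH(OCOCH3): ester, 1 C=O (running total 9).

9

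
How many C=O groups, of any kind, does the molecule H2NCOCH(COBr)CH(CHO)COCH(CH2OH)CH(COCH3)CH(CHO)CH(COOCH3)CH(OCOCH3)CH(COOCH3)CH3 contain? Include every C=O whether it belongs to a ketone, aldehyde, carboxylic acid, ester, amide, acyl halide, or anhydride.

H2NCO: amide, 1 C=O (running total 1).
CH(COBr): acyl halide, 1 C=O (running total 2).
CH(CHO): aldehyde, 1 C=O (running total 3).
CO: ketone, 1 C=O (running total 4).
CH(COCH3): ketone, 1 C=O (running total 5).
CH(CHO): aldehyde, 1 C=O (running total 6).
CH(COOCH3): ester, 1 C=O (running total 7).
CH(OCOCH3): ester, 1 C=O (running total 8).
CH(COOCH3): ester, 1 C=O (running total 9).

9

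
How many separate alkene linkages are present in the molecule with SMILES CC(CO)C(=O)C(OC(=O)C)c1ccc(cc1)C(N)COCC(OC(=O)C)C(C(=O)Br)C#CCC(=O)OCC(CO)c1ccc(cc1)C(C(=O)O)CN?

0

Taking each segment in turn:
  CH(CH2OH): pendant –CH2OH on an sp³ backbone C → alcohol.
  CO: –C(=O)– with carbon on both sides → ketone.
  CH(OCOCH3): pendant –OC(=O)CH3: an acyloxy group → ester.
  C6H4: para-disubstituted benzene ring → arene.
  CH(NH2): –NH2 on an sp³ carbon with no adjacent C=O → amine.
  CH2OCH2: C–O–C with sp³ carbons on both sides and no adjacent C=O → ether.
  CH(OCOCH3): pendant –OC(=O)CH3: an acyloxy group → ester.
  CH(COBr): pendant –C(=O)X: carbonyl C bonded to C and halogen → acyl halide.
  C≡C: C≡C triple bond → alkyne.
  CH2COOCH2: –C(=O)–O–C with C on the carbonyl side → ester.
  CH(CH2OH): pendant –CH2OH on an sp³ backbone C → alcohol.
  C6H4: para-disubstituted benzene ring → arene.
  CH(COOH): pendant –COOH: carbonyl C bonded to C and –OH → carboxylic acid.
  CH2NH2: –NH2 on an sp³ carbon with no adjacent C=O → amine.
No segment is a alkene: C6H4 is arene, not alkene; C≡C is alkyne, not alkene; C6H4 is arene, not alkene. → 0.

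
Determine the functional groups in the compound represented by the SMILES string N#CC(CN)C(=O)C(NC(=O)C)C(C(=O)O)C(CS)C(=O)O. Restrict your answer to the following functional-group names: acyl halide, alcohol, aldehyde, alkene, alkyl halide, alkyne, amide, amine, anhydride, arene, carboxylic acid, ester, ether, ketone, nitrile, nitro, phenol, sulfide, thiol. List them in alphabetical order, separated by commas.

N≡C–: carbon triple-bonded to nitrogen → nitrile.
pendant –CH2NH2: N on sp³ C, no adjacent C=O → amine.
–C(=O)– with carbon on both sides → ketone.
pendant –NHC(=O)CH3: N bonded to a carbonyl → amide (not amine).
pendant –COOH: carbonyl C bonded to C and –OH → carboxylic acid.
pendant –CH2SH → thiol.
–COOH: carbonyl C bonded to –OH and C → carboxylic acid (the –OH is not a separate alcohol).

amide, amine, carboxylic acid, ketone, nitrile, thiol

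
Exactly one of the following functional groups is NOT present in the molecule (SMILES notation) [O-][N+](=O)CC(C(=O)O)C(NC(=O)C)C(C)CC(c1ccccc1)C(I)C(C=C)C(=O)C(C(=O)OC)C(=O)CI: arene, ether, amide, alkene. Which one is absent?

ether

alkene: present (CH(CH=CH2) — pendant –CH=CH2: C=C double bond → alkene).
arene: present (CH(C6H5) — pendant –C6H5: benzene ring → arene).
amide: present (CH(NHCOCH3) — pendant –NHC(=O)CH3: N bonded to a carbonyl → amide (not amine)).
ether: absent. In CH(COOCH3), the C–O–C oxygen is adjacent to a C=O, so it belongs to an ester, not an ether.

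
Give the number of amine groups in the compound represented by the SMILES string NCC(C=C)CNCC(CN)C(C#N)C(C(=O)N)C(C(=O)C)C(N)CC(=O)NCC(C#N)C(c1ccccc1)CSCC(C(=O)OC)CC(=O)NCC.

4

–NH2 on an sp³ carbon with no adjacent C=O → amine.
pendant –CH=CH2: C=C double bond → alkene.
C–N–C with sp³ carbons and no adjacent C=O → amine (secondary).
pendant –CH2NH2: N on sp³ C, no adjacent C=O → amine.
pendant –C≡N: nitrile.
pendant –CONH2: carbonyl C bonded to C and N → amide.
pendant –COCH3: carbonyl C bonded to two carbons → ketone.
–NH2 on an sp³ carbon with no adjacent C=O → amine.
–C(=O)–N– linkage → amide (the N is not an amine).
pendant –C≡N: nitrile.
pendant –C6H5: benzene ring → arene.
C–S–C linkage → sulfide (thioether).
pendant –COOCH3: carbonyl C bonded to C and –OCH3 → ester.
–C(=O)–N– linkage → amide (the N is not an amine).
Amine appears at: H2NCH2, CH2NHCH2, CH(CH2NH2), CH(NH2) → 4.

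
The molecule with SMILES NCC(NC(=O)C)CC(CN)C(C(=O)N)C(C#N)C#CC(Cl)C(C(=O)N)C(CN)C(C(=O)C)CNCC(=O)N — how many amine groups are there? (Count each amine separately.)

Reading the structure from left to right:
  H2NCH2: –NH2 on an sp³ carbon with no adjacent C=O → amine.
  CH(NHCOCH3): pendant –NHC(=O)CH3: N bonded to a carbonyl → amide (not amine).
  CH(CH2NH2): pendant –CH2NH2: N on sp³ C, no adjacent C=O → amine.
  CH(CONH2): pendant –CONH2: carbonyl C bonded to C and N → amide.
  CH(CN): pendant –C≡N: nitrile.
  C≡C: C≡C triple bond → alkyne.
  CH(Cl): halogen on an sp³ carbon → alkyl halide.
  CH(CONH2): pendant –CONH2: carbonyl C bonded to C and N → amide.
  CH(CH2NH2): pendant –CH2NH2: N on sp³ C, no adjacent C=O → amine.
  CH(COCH3): pendant –COCH3: carbonyl C bonded to two carbons → ketone.
  CH2NHCH2: C–N–C with sp³ carbons and no adjacent C=O → amine (secondary).
  CONH2: –C(=O)NH2: carbonyl C bonded to C and to N → amide (the N is not a separate amine).
Amine appears at: H2NCH2, CH(CH2NH2), CH(CH2NH2), CH2NHCH2 → 4.

4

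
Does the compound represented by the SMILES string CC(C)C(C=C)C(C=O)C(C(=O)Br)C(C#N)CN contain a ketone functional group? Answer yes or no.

no

Taking each segment in turn:
  CH(CH=CH2): pendant –CH=CH2: C=C double bond → alkene.
  CH(CHO): pendant –CHO: carbonyl C bonded to C and H → aldehyde.
  CH(COBr): pendant –C(=O)X: carbonyl C bonded to C and halogen → acyl halide.
  CH(CN): pendant –C≡N: nitrile.
  CH2NH2: –NH2 on an sp³ carbon with no adjacent C=O → amine.
In CH(CHO), the carbonyl carbon carries an H, so it is an aldehyde, not a ketone. In CH(COBr), the C=O is bonded to a halogen, which defines an acyl halide, not a ketone.
The groups actually present are: acyl halide, aldehyde, alkene, amine, nitrile.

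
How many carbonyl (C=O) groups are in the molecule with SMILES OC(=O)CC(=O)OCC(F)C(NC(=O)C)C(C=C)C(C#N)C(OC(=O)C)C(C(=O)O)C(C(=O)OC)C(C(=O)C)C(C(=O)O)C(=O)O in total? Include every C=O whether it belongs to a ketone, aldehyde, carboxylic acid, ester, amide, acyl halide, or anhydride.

9

HOOC: carboxylic acid, 1 C=O (running total 1).
CH2COOCH2: ester, 1 C=O (running total 2).
CH(NHCOCH3): amide, 1 C=O (running total 3).
CH(OCOCH3): ester, 1 C=O (running total 4).
CH(COOH): carboxylic acid, 1 C=O (running total 5).
CH(COOCH3): ester, 1 C=O (running total 6).
CH(COCH3): ketone, 1 C=O (running total 7).
CH(COOH): carboxylic acid, 1 C=O (running total 8).
COOH: carboxylic acid, 1 C=O (running total 9).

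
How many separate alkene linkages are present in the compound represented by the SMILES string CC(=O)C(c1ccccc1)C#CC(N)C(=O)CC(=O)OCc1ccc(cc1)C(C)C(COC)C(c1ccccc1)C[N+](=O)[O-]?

0

–C(=O)– with carbon on both sides → ketone.
pendant –C6H5: benzene ring → arene.
C≡C triple bond → alkyne.
–NH2 on an sp³ carbon with no adjacent C=O → amine.
–C(=O)– with carbon on both sides → ketone.
–C(=O)–O–C with C on the carbonyl side → ester.
para-disubstituted benzene ring → arene.
pendant –CH2OCH3: C–O–C linkage → ether.
pendant –C6H5: benzene ring → arene.
–NO2 on carbon → nitro group.
No segment is a alkene: CH(C6H5) is arene, not alkene; C≡C is alkyne, not alkene; C6H4 is arene, not alkene. → 0.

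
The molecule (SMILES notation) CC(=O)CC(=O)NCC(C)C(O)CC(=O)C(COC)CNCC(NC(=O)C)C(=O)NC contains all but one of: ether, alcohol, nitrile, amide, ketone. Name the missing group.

nitrile

ether: present (CH(CH2OCH3) — pendant –CH2OCH3: C–O–C linkage → ether).
alcohol: present (CH(OH) — –OH on an sp³ carbon → alcohol (secondary)).
ketone: present (CO — –C(=O)– with carbon on both sides → ketone).
amide: present (CH2CONHCH2 — –C(=O)–N– linkage → amide (the N is not an amine)).
nitrile: no segment matches this pattern.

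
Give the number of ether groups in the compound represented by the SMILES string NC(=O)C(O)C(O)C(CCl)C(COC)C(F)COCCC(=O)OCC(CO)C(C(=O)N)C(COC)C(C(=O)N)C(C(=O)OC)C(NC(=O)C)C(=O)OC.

–C(=O)NH2: carbonyl C bonded to C and to N → amide (the N is not a separate amine).
–OH on an sp³ carbon → alcohol (secondary).
–OH on an sp³ carbon → alcohol (secondary).
pendant –CH2X: halogen on sp³ carbon → alkyl halide.
pendant –CH2OCH3: C–O–C linkage → ether.
halogen on an sp³ carbon → alkyl halide.
C–O–C with sp³ carbons on both sides and no adjacent C=O → ether.
–C(=O)–O–C with C on the carbonyl side → ester.
pendant –CH2OH on an sp³ backbone C → alcohol.
pendant –CONH2: carbonyl C bonded to C and N → amide.
pendant –CH2OCH3: C–O–C linkage → ether.
pendant –CONH2: carbonyl C bonded to C and N → amide.
pendant –COOCH3: carbonyl C bonded to C and –OCH3 → ester.
pendant –NHC(=O)CH3: N bonded to a carbonyl → amide (not amine).
–C(=O)OCH3: carbonyl C bonded to C and to –OCH3 → ester (not ketone + ether).
Ether appears at: CH(CH2OCH3), CH2OCH2, CH(CH2OCH3) → 3.

3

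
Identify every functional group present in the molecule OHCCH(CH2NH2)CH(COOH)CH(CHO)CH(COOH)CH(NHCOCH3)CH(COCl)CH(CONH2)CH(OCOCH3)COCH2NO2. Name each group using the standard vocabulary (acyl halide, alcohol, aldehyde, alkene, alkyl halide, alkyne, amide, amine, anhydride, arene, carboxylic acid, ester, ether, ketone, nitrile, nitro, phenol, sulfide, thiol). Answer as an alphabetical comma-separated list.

Taking each segment in turn:
  OHC: terminal –CHO: carbonyl C bonded to H and C → aldehyde.
  CH(CH2NH2): pendant –CH2NH2: N on sp³ C, no adjacent C=O → amine.
  CH(COOH): pendant –COOH: carbonyl C bonded to C and –OH → carboxylic acid.
  CH(CHO): pendant –CHO: carbonyl C bonded to C and H → aldehyde.
  CH(COOH): pendant –COOH: carbonyl C bonded to C and –OH → carboxylic acid.
  CH(NHCOCH3): pendant –NHC(=O)CH3: N bonded to a carbonyl → amide (not amine).
  CH(COCl): pendant –C(=O)X: carbonyl C bonded to C and halogen → acyl halide.
  CH(CONH2): pendant –CONH2: carbonyl C bonded to C and N → amide.
  CH(OCOCH3): pendant –OC(=O)CH3: an acyloxy group → ester.
  CO: –C(=O)– with carbon on both sides → ketone.
  CH2NO2: –NO2 on carbon → nitro group.

acyl halide, aldehyde, amide, amine, carboxylic acid, ester, ketone, nitro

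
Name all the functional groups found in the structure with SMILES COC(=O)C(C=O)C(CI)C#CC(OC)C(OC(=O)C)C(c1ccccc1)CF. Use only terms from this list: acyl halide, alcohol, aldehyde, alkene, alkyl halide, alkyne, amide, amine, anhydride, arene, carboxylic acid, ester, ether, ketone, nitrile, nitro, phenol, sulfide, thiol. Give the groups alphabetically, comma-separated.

Taking each segment in turn:
  CH3OOC: CH3O–C(=O)–: carbonyl C bonded to C and to –OCH3 → ester (not ketone + ether).
  CH(CHO): pendant –CHO: carbonyl C bonded to C and H → aldehyde.
  CH(CH2I): pendant –CH2X: halogen on sp³ carbon → alkyl halide.
  C≡C: C≡C triple bond → alkyne.
  CH(OCH3): pendant –OCH3: C–O–C with sp³ C, no adjacent C=O → ether.
  CH(OCOCH3): pendant –OC(=O)CH3: an acyloxy group → ester.
  CH(C6H5): pendant –C6H5: benzene ring → arene.
  CH2F: halogen on an sp³ carbon → alkyl halide.

aldehyde, alkyl halide, alkyne, arene, ester, ether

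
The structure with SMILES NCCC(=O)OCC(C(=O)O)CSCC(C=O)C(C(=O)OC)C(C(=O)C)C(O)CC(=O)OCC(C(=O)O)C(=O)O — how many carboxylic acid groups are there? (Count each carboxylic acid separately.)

Working along the chain:
  H2NCH2: –NH2 on an sp³ carbon with no adjacent C=O → amine.
  CH2COOCH2: –C(=O)–O–C with C on the carbonyl side → ester.
  CH(COOH): pendant –COOH: carbonyl C bonded to C and –OH → carboxylic acid.
  CH2SCH2: C–S–C linkage → sulfide (thioether).
  CH(CHO): pendant –CHO: carbonyl C bonded to C and H → aldehyde.
  CH(COOCH3): pendant –COOCH3: carbonyl C bonded to C and –OCH3 → ester.
  CH(COCH3): pendant –COCH3: carbonyl C bonded to two carbons → ketone.
  CH(OH): –OH on an sp³ carbon → alcohol (secondary).
  CH2COOCH2: –C(=O)–O–C with C on the carbonyl side → ester.
  CH(COOH): pendant –COOH: carbonyl C bonded to C and –OH → carboxylic acid.
  COOH: –COOH: carbonyl C bonded to –OH and C → carboxylic acid (the –OH is not a separate alcohol).
Carboxylic acid appears at: CH(COOH), CH(COOH), COOH → 3.

3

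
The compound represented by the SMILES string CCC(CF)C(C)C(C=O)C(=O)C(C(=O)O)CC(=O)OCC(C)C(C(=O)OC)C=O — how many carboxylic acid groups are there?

1

pendant –CH2X: halogen on sp³ carbon → alkyl halide.
pendant –CHO: carbonyl C bonded to C and H → aldehyde.
–C(=O)– with carbon on both sides → ketone.
pendant –COOH: carbonyl C bonded to C and –OH → carboxylic acid.
–C(=O)–O–C with C on the carbonyl side → ester.
pendant –COOCH3: carbonyl C bonded to C and –OCH3 → ester.
terminal –CHO: carbonyl C bonded to H and C → aldehyde.
Carboxylic acid appears at: CH(COOH) → 1.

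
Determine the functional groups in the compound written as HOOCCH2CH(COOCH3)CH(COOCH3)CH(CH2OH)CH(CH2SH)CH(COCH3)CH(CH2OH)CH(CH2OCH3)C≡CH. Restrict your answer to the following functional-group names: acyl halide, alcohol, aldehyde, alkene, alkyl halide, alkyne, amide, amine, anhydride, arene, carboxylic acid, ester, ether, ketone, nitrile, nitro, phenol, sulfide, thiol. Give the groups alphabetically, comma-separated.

Taking each segment in turn:
  HOOC: –COOH: carbonyl C bonded to –OH and C → carboxylic acid (the –OH is not a separate alcohol).
  CH(COOCH3): pendant –COOCH3: carbonyl C bonded to C and –OCH3 → ester.
  CH(COOCH3): pendant –COOCH3: carbonyl C bonded to C and –OCH3 → ester.
  CH(CH2OH): pendant –CH2OH on an sp³ backbone C → alcohol.
  CH(CH2SH): pendant –CH2SH → thiol.
  CH(COCH3): pendant –COCH3: carbonyl C bonded to two carbons → ketone.
  CH(CH2OH): pendant –CH2OH on an sp³ backbone C → alcohol.
  CH(CH2OCH3): pendant –CH2OCH3: C–O–C linkage → ether.
  C≡CH: C≡C triple bond → alkyne.

alcohol, alkyne, carboxylic acid, ester, ether, ketone, thiol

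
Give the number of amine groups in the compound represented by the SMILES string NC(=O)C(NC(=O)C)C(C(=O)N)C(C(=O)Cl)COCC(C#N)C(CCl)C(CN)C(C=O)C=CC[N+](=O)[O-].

–C(=O)NH2: carbonyl C bonded to C and to N → amide (the N is not a separate amine).
pendant –NHC(=O)CH3: N bonded to a carbonyl → amide (not amine).
pendant –CONH2: carbonyl C bonded to C and N → amide.
pendant –C(=O)X: carbonyl C bonded to C and halogen → acyl halide.
C–O–C with sp³ carbons on both sides and no adjacent C=O → ether.
pendant –C≡N: nitrile.
pendant –CH2X: halogen on sp³ carbon → alkyl halide.
pendant –CH2NH2: N on sp³ C, no adjacent C=O → amine.
pendant –CHO: carbonyl C bonded to C and H → aldehyde.
C=C double bond → alkene.
–NO2 on carbon → nitro group.
Amine appears at: CH(CH2NH2) → 1.

1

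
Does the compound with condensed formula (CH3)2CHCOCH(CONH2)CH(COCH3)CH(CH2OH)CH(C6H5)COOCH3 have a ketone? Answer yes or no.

yes

–C(=O)– with carbon on both sides → ketone.
pendant –CONH2: carbonyl C bonded to C and N → amide.
pendant –COCH3: carbonyl C bonded to two carbons → ketone.
pendant –CH2OH on an sp³ backbone C → alcohol.
pendant –C6H5: benzene ring → arene.
–C(=O)OCH3: carbonyl C bonded to C and to –OCH3 → ester (not ketone + ether).
The CO segment supplies the ketone: –C(=O)– with carbon on both sides → ketone.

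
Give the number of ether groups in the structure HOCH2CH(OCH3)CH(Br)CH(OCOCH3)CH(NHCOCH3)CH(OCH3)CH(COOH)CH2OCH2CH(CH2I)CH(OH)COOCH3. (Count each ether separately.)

3

Taking each segment in turn:
  HOCH2: HO– on an sp³ carbon → alcohol.
  CH(OCH3): pendant –OCH3: C–O–C with sp³ C, no adjacent C=O → ether.
  CH(Br): halogen on an sp³ carbon → alkyl halide.
  CH(OCOCH3): pendant –OC(=O)CH3: an acyloxy group → ester.
  CH(NHCOCH3): pendant –NHC(=O)CH3: N bonded to a carbonyl → amide (not amine).
  CH(OCH3): pendant –OCH3: C–O–C with sp³ C, no adjacent C=O → ether.
  CH(COOH): pendant –COOH: carbonyl C bonded to C and –OH → carboxylic acid.
  CH2OCH2: C–O–C with sp³ carbons on both sides and no adjacent C=O → ether.
  CH(CH2I): pendant –CH2X: halogen on sp³ carbon → alkyl halide.
  CH(OH): –OH on an sp³ carbon → alcohol (secondary).
  COOCH3: –C(=O)OCH3: carbonyl C bonded to C and to –OCH3 → ester (not ketone + ether).
Ether appears at: CH(OCH3), CH(OCH3), CH2OCH2 → 3.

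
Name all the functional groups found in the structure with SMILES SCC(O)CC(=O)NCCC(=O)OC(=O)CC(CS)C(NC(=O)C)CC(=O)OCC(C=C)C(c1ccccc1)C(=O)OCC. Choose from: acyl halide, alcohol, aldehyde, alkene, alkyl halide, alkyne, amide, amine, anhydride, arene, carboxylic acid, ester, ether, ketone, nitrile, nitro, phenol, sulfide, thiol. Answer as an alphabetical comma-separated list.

–SH on an sp³ carbon → thiol.
–OH on an sp³ carbon → alcohol (secondary).
–C(=O)–N– linkage → amide (the N is not an amine).
two acyl groups sharing one oxygen, –C(=O)–O–C(=O)– → anhydride.
pendant –CH2SH → thiol.
pendant –NHC(=O)CH3: N bonded to a carbonyl → amide (not amine).
–C(=O)–O–C with C on the carbonyl side → ester.
pendant –CH=CH2: C=C double bond → alkene.
pendant –C6H5: benzene ring → arene.
–C(=O)OCH2CH3: carbonyl C bonded to C and to –OEt → ester.

alcohol, alkene, amide, anhydride, arene, ester, thiol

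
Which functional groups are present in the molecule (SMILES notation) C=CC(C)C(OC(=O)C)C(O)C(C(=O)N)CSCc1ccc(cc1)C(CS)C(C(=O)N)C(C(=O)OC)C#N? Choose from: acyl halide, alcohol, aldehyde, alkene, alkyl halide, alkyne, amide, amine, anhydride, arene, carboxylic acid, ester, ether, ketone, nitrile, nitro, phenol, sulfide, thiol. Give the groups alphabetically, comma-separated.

Taking each segment in turn:
  CH2=CH: C=C double bond → alkene.
  CH(OCOCH3): pendant –OC(=O)CH3: an acyloxy group → ester.
  CH(OH): –OH on an sp³ carbon → alcohol (secondary).
  CH(CONH2): pendant –CONH2: carbonyl C bonded to C and N → amide.
  CH2SCH2: C–S–C linkage → sulfide (thioether).
  C6H4: para-disubstituted benzene ring → arene.
  CH(CH2SH): pendant –CH2SH → thiol.
  CH(CONH2): pendant –CONH2: carbonyl C bonded to C and N → amide.
  CH(COOCH3): pendant –COOCH3: carbonyl C bonded to C and –OCH3 → ester.
  CN: –C≡N: carbon triple-bonded to nitrogen → nitrile.

alcohol, alkene, amide, arene, ester, nitrile, sulfide, thiol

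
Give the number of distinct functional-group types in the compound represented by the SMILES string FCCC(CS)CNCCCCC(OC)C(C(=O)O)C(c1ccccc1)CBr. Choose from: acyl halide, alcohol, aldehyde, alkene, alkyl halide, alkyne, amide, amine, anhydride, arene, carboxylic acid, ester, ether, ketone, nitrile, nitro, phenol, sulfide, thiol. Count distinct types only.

6

Reading the structure from left to right:
  FCH2: halogen on an sp³ carbon → alkyl halide.
  CH(CH2SH): pendant –CH2SH → thiol.
  CH2NHCH2: C–N–C with sp³ carbons and no adjacent C=O → amine (secondary).
  CH(OCH3): pendant –OCH3: C–O–C with sp³ C, no adjacent C=O → ether.
  CH(COOH): pendant –COOH: carbonyl C bonded to C and –OH → carboxylic acid.
  CH(C6H5): pendant –C6H5: benzene ring → arene.
  CH2Br: halogen on an sp³ carbon → alkyl halide.
Distinct types present: alkyl halide, amine, arene, carboxylic acid, ether, thiol.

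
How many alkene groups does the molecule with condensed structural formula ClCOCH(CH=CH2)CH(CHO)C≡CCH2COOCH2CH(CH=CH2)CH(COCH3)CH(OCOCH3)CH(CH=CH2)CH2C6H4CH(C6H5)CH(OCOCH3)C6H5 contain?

3

–C(=O)Cl: carbonyl C bonded to C and to a halogen → acyl halide (not alkyl halide).
pendant –CH=CH2: C=C double bond → alkene.
pendant –CHO: carbonyl C bonded to C and H → aldehyde.
C≡C triple bond → alkyne.
–C(=O)–O–C with C on the carbonyl side → ester.
pendant –CH=CH2: C=C double bond → alkene.
pendant –COCH3: carbonyl C bonded to two carbons → ketone.
pendant –OC(=O)CH3: an acyloxy group → ester.
pendant –CH=CH2: C=C double bond → alkene.
para-disubstituted benzene ring → arene.
pendant –C6H5: benzene ring → arene.
pendant –OC(=O)CH3: an acyloxy group → ester.
–C6H5 phenyl ring → arene.
Alkene appears at: CH(CH=CH2), CH(CH=CH2), CH(CH=CH2) → 3.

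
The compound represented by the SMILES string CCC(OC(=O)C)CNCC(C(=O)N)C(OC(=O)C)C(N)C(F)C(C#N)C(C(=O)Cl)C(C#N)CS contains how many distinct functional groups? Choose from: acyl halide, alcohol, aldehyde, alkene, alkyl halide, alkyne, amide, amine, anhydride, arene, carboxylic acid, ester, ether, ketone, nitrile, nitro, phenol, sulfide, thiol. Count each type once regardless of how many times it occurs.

7

Reading the structure from left to right:
  CH(OCOCH3): pendant –OC(=O)CH3: an acyloxy group → ester.
  CH2NHCH2: C–N–C with sp³ carbons and no adjacent C=O → amine (secondary).
  CH(CONH2): pendant –CONH2: carbonyl C bonded to C and N → amide.
  CH(OCOCH3): pendant –OC(=O)CH3: an acyloxy group → ester.
  CH(NH2): –NH2 on an sp³ carbon with no adjacent C=O → amine.
  CH(F): halogen on an sp³ carbon → alkyl halide.
  CH(CN): pendant –C≡N: nitrile.
  CH(COCl): pendant –C(=O)X: carbonyl C bonded to C and halogen → acyl halide.
  CH(CN): pendant –C≡N: nitrile.
  CH2SH: –SH on an sp³ carbon → thiol.
Distinct types present: acyl halide, alkyl halide, amide, amine, ester, nitrile, thiol.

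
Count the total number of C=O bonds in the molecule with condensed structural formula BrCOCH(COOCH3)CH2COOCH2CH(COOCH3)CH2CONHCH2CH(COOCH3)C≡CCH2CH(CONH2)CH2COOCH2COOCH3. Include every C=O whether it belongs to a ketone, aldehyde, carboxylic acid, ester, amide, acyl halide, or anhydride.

BrCO: acyl halide, 1 C=O (running total 1).
CH(COOCH3): ester, 1 C=O (running total 2).
CH2COOCH2: ester, 1 C=O (running total 3).
CH(COOCH3): ester, 1 C=O (running total 4).
CH2CONHCH2: amide, 1 C=O (running total 5).
CH(COOCH3): ester, 1 C=O (running total 6).
CH(CONH2): amide, 1 C=O (running total 7).
CH2COOCH2: ester, 1 C=O (running total 8).
COOCH3: ester, 1 C=O (running total 9).

9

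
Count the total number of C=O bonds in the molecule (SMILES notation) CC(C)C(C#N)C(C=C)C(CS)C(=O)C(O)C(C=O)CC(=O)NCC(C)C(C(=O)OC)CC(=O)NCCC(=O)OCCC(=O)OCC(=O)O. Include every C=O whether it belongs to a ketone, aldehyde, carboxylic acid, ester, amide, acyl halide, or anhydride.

CO: ketone, 1 C=O (running total 1).
CH(CHO): aldehyde, 1 C=O (running total 2).
CH2CONHCH2: amide, 1 C=O (running total 3).
CH(COOCH3): ester, 1 C=O (running total 4).
CH2CONHCH2: amide, 1 C=O (running total 5).
CH2COOCH2: ester, 1 C=O (running total 6).
CH2COOCH2: ester, 1 C=O (running total 7).
COOH: carboxylic acid, 1 C=O (running total 8).

8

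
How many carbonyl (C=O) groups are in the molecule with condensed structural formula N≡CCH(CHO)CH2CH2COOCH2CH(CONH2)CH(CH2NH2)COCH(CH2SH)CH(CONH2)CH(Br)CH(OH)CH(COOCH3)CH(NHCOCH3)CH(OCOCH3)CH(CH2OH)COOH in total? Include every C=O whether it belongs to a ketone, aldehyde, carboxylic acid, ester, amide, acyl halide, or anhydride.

CH(CHO): aldehyde, 1 C=O (running total 1).
CH2COOCH2: ester, 1 C=O (running total 2).
CH(CONH2): amide, 1 C=O (running total 3).
CO: ketone, 1 C=O (running total 4).
CH(CONH2): amide, 1 C=O (running total 5).
CH(COOCH3): ester, 1 C=O (running total 6).
CH(NHCOCH3): amide, 1 C=O (running total 7).
CH(OCOCH3): ester, 1 C=O (running total 8).
COOH: carboxylic acid, 1 C=O (running total 9).

9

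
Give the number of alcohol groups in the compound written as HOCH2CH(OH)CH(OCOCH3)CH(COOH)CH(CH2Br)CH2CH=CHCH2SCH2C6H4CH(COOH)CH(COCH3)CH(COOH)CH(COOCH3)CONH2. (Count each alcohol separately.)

2

Working along the chain:
  HOCH2: HO– on an sp³ carbon → alcohol.
  CH(OH): –OH on an sp³ carbon → alcohol (secondary).
  CH(OCOCH3): pendant –OC(=O)CH3: an acyloxy group → ester.
  CH(COOH): pendant –COOH: carbonyl C bonded to C and –OH → carboxylic acid.
  CH(CH2Br): pendant –CH2X: halogen on sp³ carbon → alkyl halide.
  CH=CH: C=C double bond → alkene.
  CH2SCH2: C–S–C linkage → sulfide (thioether).
  C6H4: para-disubstituted benzene ring → arene.
  CH(COOH): pendant –COOH: carbonyl C bonded to C and –OH → carboxylic acid.
  CH(COCH3): pendant –COCH3: carbonyl C bonded to two carbons → ketone.
  CH(COOH): pendant –COOH: carbonyl C bonded to C and –OH → carboxylic acid.
  CH(COOCH3): pendant –COOCH3: carbonyl C bonded to C and –OCH3 → ester.
  CONH2: –C(=O)NH2: carbonyl C bonded to C and to N → amide (the N is not a separate amine).
Alcohol appears at: HOCH2, CH(OH) → 2.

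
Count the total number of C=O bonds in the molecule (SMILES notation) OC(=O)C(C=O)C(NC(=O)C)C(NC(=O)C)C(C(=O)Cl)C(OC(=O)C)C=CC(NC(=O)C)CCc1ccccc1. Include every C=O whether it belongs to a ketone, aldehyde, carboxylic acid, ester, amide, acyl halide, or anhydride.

7

HOOC: carboxylic acid, 1 C=O (running total 1).
CH(CHO): aldehyde, 1 C=O (running total 2).
CH(NHCOCH3): amide, 1 C=O (running total 3).
CH(NHCOCH3): amide, 1 C=O (running total 4).
CH(COCl): acyl halide, 1 C=O (running total 5).
CH(OCOCH3): ester, 1 C=O (running total 6).
CH(NHCOCH3): amide, 1 C=O (running total 7).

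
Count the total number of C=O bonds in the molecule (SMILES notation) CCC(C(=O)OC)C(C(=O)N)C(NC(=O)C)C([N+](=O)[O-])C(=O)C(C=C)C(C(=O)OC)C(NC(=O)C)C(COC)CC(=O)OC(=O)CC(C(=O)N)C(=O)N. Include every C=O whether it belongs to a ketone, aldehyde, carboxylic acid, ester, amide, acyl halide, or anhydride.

10

CH(COOCH3): ester, 1 C=O (running total 1).
CH(CONH2): amide, 1 C=O (running total 2).
CH(NHCOCH3): amide, 1 C=O (running total 3).
CO: ketone, 1 C=O (running total 4).
CH(COOCH3): ester, 1 C=O (running total 5).
CH(NHCOCH3): amide, 1 C=O (running total 6).
CH2CO-O-COCH2: anhydride, 2 C=O (running total 8).
CH(CONH2): amide, 1 C=O (running total 9).
CONH2: amide, 1 C=O (running total 10).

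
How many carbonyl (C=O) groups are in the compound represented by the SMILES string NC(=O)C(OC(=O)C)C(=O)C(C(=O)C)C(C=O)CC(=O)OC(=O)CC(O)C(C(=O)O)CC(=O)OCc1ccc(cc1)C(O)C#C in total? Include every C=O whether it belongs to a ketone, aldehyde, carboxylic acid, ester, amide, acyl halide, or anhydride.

H2NCO: amide, 1 C=O (running total 1).
CH(OCOCH3): ester, 1 C=O (running total 2).
CO: ketone, 1 C=O (running total 3).
CH(COCH3): ketone, 1 C=O (running total 4).
CH(CHO): aldehyde, 1 C=O (running total 5).
CH2CO-O-COCH2: anhydride, 2 C=O (running total 7).
CH(COOH): carboxylic acid, 1 C=O (running total 8).
CH2COOCH2: ester, 1 C=O (running total 9).

9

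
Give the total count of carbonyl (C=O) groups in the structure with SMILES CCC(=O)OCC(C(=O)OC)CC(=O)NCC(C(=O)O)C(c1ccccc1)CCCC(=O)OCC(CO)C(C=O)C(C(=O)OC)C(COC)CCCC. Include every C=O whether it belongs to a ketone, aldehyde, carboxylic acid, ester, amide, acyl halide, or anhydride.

7

CH2COOCH2: ester, 1 C=O (running total 1).
CH(COOCH3): ester, 1 C=O (running total 2).
CH2CONHCH2: amide, 1 C=O (running total 3).
CH(COOH): carboxylic acid, 1 C=O (running total 4).
CH2COOCH2: ester, 1 C=O (running total 5).
CH(CHO): aldehyde, 1 C=O (running total 6).
CH(COOCH3): ester, 1 C=O (running total 7).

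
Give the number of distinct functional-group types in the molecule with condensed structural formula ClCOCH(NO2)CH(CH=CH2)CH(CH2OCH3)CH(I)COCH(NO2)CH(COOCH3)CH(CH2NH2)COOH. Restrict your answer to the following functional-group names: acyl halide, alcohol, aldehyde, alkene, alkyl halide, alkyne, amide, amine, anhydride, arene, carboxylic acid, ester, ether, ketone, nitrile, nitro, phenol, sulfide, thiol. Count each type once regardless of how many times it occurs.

9

Working along the chain:
  ClCO: –C(=O)Cl: carbonyl C bonded to C and to a halogen → acyl halide (not alkyl halide).
  CH(NO2): –NO2 on an sp³ carbon → nitro (the N=O is not a carbonyl).
  CH(CH=CH2): pendant –CH=CH2: C=C double bond → alkene.
  CH(CH2OCH3): pendant –CH2OCH3: C–O–C linkage → ether.
  CH(I): halogen on an sp³ carbon → alkyl halide.
  CO: –C(=O)– with carbon on both sides → ketone.
  CH(NO2): –NO2 on an sp³ carbon → nitro (the N=O is not a carbonyl).
  CH(COOCH3): pendant –COOCH3: carbonyl C bonded to C and –OCH3 → ester.
  CH(CH2NH2): pendant –CH2NH2: N on sp³ C, no adjacent C=O → amine.
  COOH: –COOH: carbonyl C bonded to –OH and C → carboxylic acid (the –OH is not a separate alcohol).
Distinct types present: acyl halide, alkene, alkyl halide, amine, carboxylic acid, ester, ether, ketone, nitro.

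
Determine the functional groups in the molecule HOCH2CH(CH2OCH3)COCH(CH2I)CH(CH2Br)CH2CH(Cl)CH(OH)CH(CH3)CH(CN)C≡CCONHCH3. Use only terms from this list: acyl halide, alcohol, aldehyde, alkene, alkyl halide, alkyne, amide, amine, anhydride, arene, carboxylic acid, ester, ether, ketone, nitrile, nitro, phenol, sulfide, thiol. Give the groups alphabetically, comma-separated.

alcohol, alkyl halide, alkyne, amide, ether, ketone, nitrile

Reading the structure from left to right:
  HOCH2: HO– on an sp³ carbon → alcohol.
  CH(CH2OCH3): pendant –CH2OCH3: C–O–C linkage → ether.
  CO: –C(=O)– with carbon on both sides → ketone.
  CH(CH2I): pendant –CH2X: halogen on sp³ carbon → alkyl halide.
  CH(CH2Br): pendant –CH2X: halogen on sp³ carbon → alkyl halide.
  CH(Cl): halogen on an sp³ carbon → alkyl halide.
  CH(OH): –OH on an sp³ carbon → alcohol (secondary).
  CH(CN): pendant –C≡N: nitrile.
  C≡C: C≡C triple bond → alkyne.
  CONHCH3: –C(=O)NHCH3: carbonyl C bonded to C and to N → amide (the N is not an amine).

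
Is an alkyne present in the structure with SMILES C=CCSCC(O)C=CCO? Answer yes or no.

C=C double bond → alkene.
C–S–C linkage → sulfide (thioether).
–OH on an sp³ carbon → alcohol (secondary).
C=C double bond → alkene.
–OH on an sp³ carbon → alcohol.
The groups actually present are: alcohol, alkene, sulfide.

no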